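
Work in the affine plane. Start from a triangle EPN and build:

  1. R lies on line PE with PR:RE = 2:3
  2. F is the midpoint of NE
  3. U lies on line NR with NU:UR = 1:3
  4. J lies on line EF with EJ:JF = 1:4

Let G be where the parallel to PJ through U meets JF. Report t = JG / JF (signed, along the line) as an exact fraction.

t = 133/80

Work in coordinates with E = (0, 0), P = (1, 0), N = (0, 1).
1. R lies on line PE with PR:RE = 2:3 ⇒ R = (3/5, 0)
2. F is the midpoint of NE ⇒ F = (0, 1/2)
3. U lies on line NR with NU:UR = 1:3 ⇒ U = (3/20, 3/4)
4. J lies on line EF with EJ:JF = 1:4 ⇒ J = (0, 1/10)
through U parallel to PJ: direction (-1, 1/10); meets JF at G = (0, 153/200)
G = J + t·(F−J) with t = 133/80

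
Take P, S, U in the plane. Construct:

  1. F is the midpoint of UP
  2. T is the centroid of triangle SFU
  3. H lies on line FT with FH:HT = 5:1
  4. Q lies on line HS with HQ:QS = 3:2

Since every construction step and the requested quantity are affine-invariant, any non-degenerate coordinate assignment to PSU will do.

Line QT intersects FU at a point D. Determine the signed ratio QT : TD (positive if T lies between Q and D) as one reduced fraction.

Assign P = (0, 0), S = (1, 0), U = (0, 1) — the answer is frame-independent, so this choice is without loss of generality.
1. F is the midpoint of UP ⇒ F = (0, 1/2)
2. T is the centroid of triangle SFU ⇒ T = (1/3, 1/2)
3. H lies on line FT with FH:HT = 5:1 ⇒ H = (5/18, 1/2)
4. Q lies on line HS with HQ:QS = 3:2 ⇒ Q = (32/45, 1/5)
line QT meets FU at D = (0, 13/17)
T = Q + t·(D−Q) with t = 17/32, so QT:TD = 17/32:15/32

QT:TD = 17/15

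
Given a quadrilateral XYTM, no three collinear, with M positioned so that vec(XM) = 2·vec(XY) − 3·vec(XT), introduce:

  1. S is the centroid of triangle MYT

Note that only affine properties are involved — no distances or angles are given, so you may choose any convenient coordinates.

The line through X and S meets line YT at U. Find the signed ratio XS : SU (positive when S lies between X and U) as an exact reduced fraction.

Set X = (0, 0), Y = (1, 0), T = (0, 1), M = (2, -3); any affine frame gives the same invariant.
1. S is the centroid of triangle MYT ⇒ S = (1, -2/3)
line XS meets YT at U = (3, -2)
S = X + t·(U−X) with t = 1/3, so XS:SU = 1/3:2/3

XS:SU = 1/2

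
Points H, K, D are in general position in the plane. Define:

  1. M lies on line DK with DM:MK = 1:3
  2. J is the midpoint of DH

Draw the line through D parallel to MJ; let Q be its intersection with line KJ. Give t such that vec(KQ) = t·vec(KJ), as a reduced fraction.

t = 4/3

Assign H = (0, 0), K = (1, 0), D = (0, 1) — the answer is frame-independent, so this choice is without loss of generality.
1. M lies on line DK with DM:MK = 1:3 ⇒ M = (1/4, 3/4)
2. J is the midpoint of DH ⇒ J = (0, 1/2)
through D parallel to MJ: direction (-1/4, -1/4); meets KJ at Q = (-1/3, 2/3)
Q = K + t·(J−K) with t = 4/3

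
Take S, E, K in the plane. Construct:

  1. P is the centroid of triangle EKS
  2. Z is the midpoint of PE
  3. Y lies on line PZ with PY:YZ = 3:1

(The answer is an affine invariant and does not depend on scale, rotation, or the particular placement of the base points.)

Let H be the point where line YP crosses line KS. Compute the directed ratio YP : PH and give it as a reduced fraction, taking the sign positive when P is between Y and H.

YP:PH = 3/4

Set S = (0, 0), E = (1, 0), K = (0, 1); any affine frame gives the same invariant.
1. P is the centroid of triangle EKS ⇒ P = (1/3, 1/3)
2. Z is the midpoint of PE ⇒ Z = (2/3, 1/6)
3. Y lies on line PZ with PY:YZ = 3:1 ⇒ Y = (7/12, 5/24)
line YP meets KS at H = (0, 1/2)
P = Y + t·(H−Y) with t = 3/7, so YP:PH = 3/7:4/7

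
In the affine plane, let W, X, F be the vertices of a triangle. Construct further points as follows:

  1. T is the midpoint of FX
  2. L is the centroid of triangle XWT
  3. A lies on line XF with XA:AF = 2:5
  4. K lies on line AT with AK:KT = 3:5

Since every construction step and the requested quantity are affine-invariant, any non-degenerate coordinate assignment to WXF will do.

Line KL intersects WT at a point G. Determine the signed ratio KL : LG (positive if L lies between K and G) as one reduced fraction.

Choose coordinates W = (0, 0), X = (1, 0), F = (0, 1).
1. T is the midpoint of FX ⇒ T = (1/2, 1/2)
2. L is the centroid of triangle XWT ⇒ L = (1/2, 1/6)
3. A lies on line XF with XA:AF = 2:5 ⇒ A = (5/7, 2/7)
4. K lies on line AT with AK:KT = 3:5 ⇒ K = (71/112, 41/112)
line KL meets WT at G = (13/11, 13/11)
L = K + t·(G−K) with t = -11/45, so KL:LG = -11/45:56/45

KL:LG = -11/56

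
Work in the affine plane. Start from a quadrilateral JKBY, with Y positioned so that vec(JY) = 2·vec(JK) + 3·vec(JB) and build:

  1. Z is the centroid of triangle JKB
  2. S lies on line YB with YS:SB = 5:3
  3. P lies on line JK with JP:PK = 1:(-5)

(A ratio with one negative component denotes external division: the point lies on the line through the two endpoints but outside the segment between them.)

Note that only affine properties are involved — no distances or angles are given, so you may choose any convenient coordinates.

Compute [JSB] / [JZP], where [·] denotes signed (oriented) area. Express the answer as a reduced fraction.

[JSB]:[JZP] = 9

Choose coordinates J = (0, 0), K = (1, 0), B = (0, 1), Y = (2, 3).
1. Z is the centroid of triangle JKB ⇒ Z = (1/3, 1/3)
2. S lies on line YB with YS:SB = 5:3 ⇒ S = (3/4, 7/4)
3. P lies on line JK with JP:PK = 1:(-5) ⇒ P = (-1/4, 0)
2·[JSB] = 3/4, 2·[JZP] = 1/12
[JSB]:[JZP] = 3/4:1/12 = 9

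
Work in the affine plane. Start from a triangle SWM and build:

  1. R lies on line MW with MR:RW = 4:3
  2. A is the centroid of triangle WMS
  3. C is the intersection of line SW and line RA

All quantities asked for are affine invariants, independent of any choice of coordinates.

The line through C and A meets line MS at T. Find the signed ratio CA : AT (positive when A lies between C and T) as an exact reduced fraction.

Set S = (0, 0), W = (1, 0), M = (0, 1); any affine frame gives the same invariant.
1. R lies on line MW with MR:RW = 4:3 ⇒ R = (4/7, 3/7)
2. A is the centroid of triangle WMS ⇒ A = (1/3, 1/3)
3. C is the intersection of line SW and line RA ⇒ C = (-1/2, 0)
line CA meets MS at T = (0, 1/5)
A = C + t·(T−C) with t = 5/3, so CA:AT = 5/3:-2/3

CA:AT = -5/2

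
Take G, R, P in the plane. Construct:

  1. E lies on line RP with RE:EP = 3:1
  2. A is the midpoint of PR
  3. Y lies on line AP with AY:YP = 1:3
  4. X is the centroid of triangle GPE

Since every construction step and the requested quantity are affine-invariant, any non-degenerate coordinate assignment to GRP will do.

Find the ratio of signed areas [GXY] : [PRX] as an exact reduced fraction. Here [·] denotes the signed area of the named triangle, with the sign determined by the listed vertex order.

[GXY]:[PRX] = 1/2

Set G = (0, 0), R = (1, 0), P = (0, 1); any affine frame gives the same invariant.
1. E lies on line RP with RE:EP = 3:1 ⇒ E = (1/4, 3/4)
2. A is the midpoint of PR ⇒ A = (1/2, 1/2)
3. Y lies on line AP with AY:YP = 1:3 ⇒ Y = (3/8, 5/8)
4. X is the centroid of triangle GPE ⇒ X = (1/12, 7/12)
2·[GXY] = -1/6, 2·[PRX] = -1/3
[GXY]:[PRX] = -1/6:-1/3 = 1/2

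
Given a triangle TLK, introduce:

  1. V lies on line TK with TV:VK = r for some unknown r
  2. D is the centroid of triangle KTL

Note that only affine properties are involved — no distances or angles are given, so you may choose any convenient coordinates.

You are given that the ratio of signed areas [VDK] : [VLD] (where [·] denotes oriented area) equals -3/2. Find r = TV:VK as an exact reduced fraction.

r = 5/3

Choose coordinates T = (0, 0), L = (1, 0), K = (0, 1).
1. With TV:VK = r, write λ = r/(r+1) so V = T + λ·(K−T); V is affine-linear in λ
2. D is the centroid of triangle KTL ⇒ D = (1/3, 1/3)
Every point depending on V is an affine combination of V and λ-independent points, so each such coordinate is linear in λ; the λ² term in each signed area is a multiple of (K−T)×(K−T) = 0, so 2·[VDK] and 2·[VLD] are each linear in λ. Evaluating at λ=0 and λ=1:
  2·[VDK] = -1/3·λ + 1/3,   2·[VLD] = -2/3·λ + 1/3
So [VDK]:[VLD] = (-1/3·λ + 1/3) / (-2/3·λ + 1/3). Setting this equal to -3/2:
  -1/3·λ + 1/3 = -3/2·(-2/3·λ + 1/3)  ⇒  λ = 5/8
Then r = λ/(1−λ) = (5/8)/(3/8) = 5/3. Check: with r = 5/3, V = (0, 5/8) and [VDK]:[VLD] = -3/2 as required.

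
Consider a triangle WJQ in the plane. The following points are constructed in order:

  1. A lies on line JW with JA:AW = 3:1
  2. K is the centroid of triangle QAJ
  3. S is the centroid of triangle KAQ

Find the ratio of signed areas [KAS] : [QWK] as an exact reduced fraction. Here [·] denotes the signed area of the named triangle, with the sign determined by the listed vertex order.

Choose coordinates W = (0, 0), J = (1, 0), Q = (0, 1).
1. A lies on line JW with JA:AW = 3:1 ⇒ A = (1/4, 0)
2. K is the centroid of triangle QAJ ⇒ K = (5/12, 1/3)
3. S is the centroid of triangle KAQ ⇒ S = (2/9, 4/9)
2·[KAS] = -1/12, 2·[QWK] = 5/12
[KAS]:[QWK] = -1/12:5/12 = -1/5

[KAS]:[QWK] = -1/5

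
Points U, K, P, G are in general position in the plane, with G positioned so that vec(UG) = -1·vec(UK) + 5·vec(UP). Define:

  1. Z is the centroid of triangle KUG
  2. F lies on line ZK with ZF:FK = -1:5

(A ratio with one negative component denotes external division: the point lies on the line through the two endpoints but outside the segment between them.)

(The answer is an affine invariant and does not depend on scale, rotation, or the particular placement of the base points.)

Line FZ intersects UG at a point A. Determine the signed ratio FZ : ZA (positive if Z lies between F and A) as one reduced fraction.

FZ:ZA = -1/2

Set U = (0, 0), K = (1, 0), P = (0, 1), G = (-1, 5); any affine frame gives the same invariant.
1. Z is the centroid of triangle KUG ⇒ Z = (0, 5/3)
2. F lies on line ZK with ZF:FK = -1:5 ⇒ F = (-1/4, 25/12)
line FZ meets UG at A = (-1/2, 5/2)
Z = F + t·(A−F) with t = -1, so FZ:ZA = -1:2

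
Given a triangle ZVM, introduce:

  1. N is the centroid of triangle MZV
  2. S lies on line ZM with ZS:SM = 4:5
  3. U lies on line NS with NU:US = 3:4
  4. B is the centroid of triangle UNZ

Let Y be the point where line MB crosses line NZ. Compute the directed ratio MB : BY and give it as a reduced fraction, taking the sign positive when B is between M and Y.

Choose coordinates Z = (0, 0), V = (1, 0), M = (0, 1).
1. N is the centroid of triangle MZV ⇒ N = (1/3, 1/3)
2. S lies on line ZM with ZS:SM = 4:5 ⇒ S = (0, 4/9)
3. U lies on line NS with NU:US = 3:4 ⇒ U = (4/21, 8/21)
4. B is the centroid of triangle UNZ ⇒ B = (11/63, 5/21)
line MB meets NZ at Y = (11/59, 11/59)
B = M + t·(Y−M) with t = 59/63, so MB:BY = 59/63:4/63

MB:BY = 59/4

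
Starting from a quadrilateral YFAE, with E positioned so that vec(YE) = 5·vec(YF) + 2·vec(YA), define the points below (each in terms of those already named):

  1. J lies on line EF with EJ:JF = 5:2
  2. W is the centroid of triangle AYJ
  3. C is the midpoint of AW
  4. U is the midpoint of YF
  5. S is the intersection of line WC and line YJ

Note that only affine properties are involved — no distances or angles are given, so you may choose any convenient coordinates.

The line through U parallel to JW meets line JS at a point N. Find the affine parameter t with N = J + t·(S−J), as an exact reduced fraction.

Set Y = (0, 0), F = (1, 0), A = (0, 1), E = (5, 2); any affine frame gives the same invariant.
1. J lies on line EF with EJ:JF = 5:2 ⇒ J = (15/7, 4/7)
2. W is the centroid of triangle AYJ ⇒ W = (5/7, 11/21)
3. C is the midpoint of AW ⇒ C = (5/14, 16/21)
4. U is the midpoint of YF ⇒ U = (1/2, 0)
5. S is the intersection of line WC and line YJ ⇒ S = (15/14, 2/7)
through U parallel to JW: direction (-10/7, -1/21); meets JS at N = (-1/14, -2/105)
N = J + t·(S−J) with t = 31/15

t = 31/15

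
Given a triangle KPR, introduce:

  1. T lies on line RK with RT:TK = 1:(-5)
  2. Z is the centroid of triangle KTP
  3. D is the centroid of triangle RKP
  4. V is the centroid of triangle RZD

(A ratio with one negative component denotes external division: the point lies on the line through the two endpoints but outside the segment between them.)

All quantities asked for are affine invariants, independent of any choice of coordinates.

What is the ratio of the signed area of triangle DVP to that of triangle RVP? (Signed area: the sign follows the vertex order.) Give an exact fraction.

Set K = (0, 0), P = (1, 0), R = (0, 1); any affine frame gives the same invariant.
1. T lies on line RK with RT:TK = 1:(-5) ⇒ T = (0, 5/4)
2. Z is the centroid of triangle KTP ⇒ Z = (1/3, 5/12)
3. D is the centroid of triangle RKP ⇒ D = (1/3, 1/3)
4. V is the centroid of triangle RZD ⇒ V = (2/9, 7/12)
2·[DVP] = -7/54, 2·[RVP] = 7/36
[DVP]:[RVP] = -7/54:7/36 = -2/3

[DVP]:[RVP] = -2/3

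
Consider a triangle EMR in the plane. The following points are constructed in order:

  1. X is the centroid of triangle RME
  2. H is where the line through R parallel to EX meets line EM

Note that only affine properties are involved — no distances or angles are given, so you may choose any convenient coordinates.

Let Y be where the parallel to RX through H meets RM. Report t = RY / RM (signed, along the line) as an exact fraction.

t = -3

Choose coordinates E = (0, 0), M = (1, 0), R = (0, 1).
1. X is the centroid of triangle RME ⇒ X = (1/3, 1/3)
2. H is where the line through R parallel to EX meets line EM ⇒ H = (-1, 0)
through H parallel to RX: direction (1/3, -2/3); meets RM at Y = (-3, 4)
Y = R + t·(M−R) with t = -3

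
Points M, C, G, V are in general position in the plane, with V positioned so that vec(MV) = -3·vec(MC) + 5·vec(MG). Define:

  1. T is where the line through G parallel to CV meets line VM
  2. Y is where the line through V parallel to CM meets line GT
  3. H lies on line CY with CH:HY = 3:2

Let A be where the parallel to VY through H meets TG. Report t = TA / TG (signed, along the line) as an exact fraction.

t = 1/3

Choose coordinates M = (0, 0), C = (1, 0), G = (0, 1), V = (-3, 5).
1. T is where the line through G parallel to CV meets line VM ⇒ T = (-12/5, 4)
2. Y is where the line through V parallel to CM meets line GT ⇒ Y = (-16/5, 5)
3. H lies on line CY with CH:HY = 3:2 ⇒ H = (-38/25, 3)
through H parallel to VY: direction (-1/5, 0); meets TG at A = (-8/5, 3)
A = T + t·(G−T) with t = 1/3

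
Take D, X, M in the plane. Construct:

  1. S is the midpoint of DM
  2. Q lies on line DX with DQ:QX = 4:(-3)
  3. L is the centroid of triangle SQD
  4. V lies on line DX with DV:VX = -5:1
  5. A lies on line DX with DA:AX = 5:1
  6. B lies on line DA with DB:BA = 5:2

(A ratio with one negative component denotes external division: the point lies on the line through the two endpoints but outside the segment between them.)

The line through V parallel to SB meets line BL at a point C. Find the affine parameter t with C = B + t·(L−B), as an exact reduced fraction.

Choose coordinates D = (0, 0), X = (1, 0), M = (0, 1).
1. S is the midpoint of DM ⇒ S = (0, 1/2)
2. Q lies on line DX with DQ:QX = 4:(-3) ⇒ Q = (4, 0)
3. L is the centroid of triangle SQD ⇒ L = (4/3, 1/6)
4. V lies on line DX with DV:VX = -5:1 ⇒ V = (5/4, 0)
5. A lies on line DX with DA:AX = 5:1 ⇒ A = (5/6, 0)
6. B lies on line DA with DB:BA = 5:2 ⇒ B = (25/42, 0)
through V parallel to SB: direction (25/42, -1/2); meets BL at C = (11015/9912, 55/472)
C = B + t·(L−B) with t = 165/236

t = 165/236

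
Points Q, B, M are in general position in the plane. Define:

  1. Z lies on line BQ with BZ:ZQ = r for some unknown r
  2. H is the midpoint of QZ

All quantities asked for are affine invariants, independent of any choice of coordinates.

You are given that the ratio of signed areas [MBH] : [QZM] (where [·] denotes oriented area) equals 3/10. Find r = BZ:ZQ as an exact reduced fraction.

Work in coordinates with Q = (0, 0), B = (1, 0), M = (0, 1).
1. With BZ:ZQ = r, write λ = r/(r+1) so Z = B + λ·(Q−B); Z is affine-linear in λ
2. H is the midpoint of QZ ⇒ H is an affine combination of earlier points and hence also affine-linear in λ
Every point depending on Z is an affine combination of Z and λ-independent points, so each such coordinate is linear in λ; the λ² term in each signed area is a multiple of (Q−B)×(Q−B) = 0, so 2·[MBH] and 2·[QZM] are each linear in λ. Evaluating at λ=0 and λ=1:
  2·[MBH] = -1/2·λ − 1/2,   2·[QZM] = −λ + 1
So [MBH]:[QZM] = (-1/2·λ − 1/2) / (−λ + 1). Setting this equal to 3/10:
  -1/2·λ − 1/2 = 3/10·(−λ + 1)  ⇒  λ = -4
Then r = λ/(1−λ) = (-4)/(5) = -4/5. Check: with r = -4/5, Z = (5, 0) and [MBH]:[QZM] = 3/10 as required.

r = -4/5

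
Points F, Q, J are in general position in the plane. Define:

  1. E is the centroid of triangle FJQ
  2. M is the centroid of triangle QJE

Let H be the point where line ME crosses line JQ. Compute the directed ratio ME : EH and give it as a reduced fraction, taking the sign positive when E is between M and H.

Assign F = (0, 0), Q = (1, 0), J = (0, 1) — the answer is frame-independent, so this choice is without loss of generality.
1. E is the centroid of triangle FJQ ⇒ E = (1/3, 1/3)
2. M is the centroid of triangle QJE ⇒ M = (4/9, 4/9)
line ME meets JQ at H = (1/2, 1/2)
E = M + t·(H−M) with t = -2, so ME:EH = -2:3

ME:EH = -2/3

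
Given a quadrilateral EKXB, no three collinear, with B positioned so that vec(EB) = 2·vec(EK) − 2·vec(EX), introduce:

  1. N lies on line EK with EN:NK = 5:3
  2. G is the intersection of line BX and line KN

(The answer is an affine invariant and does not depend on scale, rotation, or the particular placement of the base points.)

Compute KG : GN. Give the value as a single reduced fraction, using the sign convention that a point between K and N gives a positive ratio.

KG:GN = 8

Choose coordinates E = (0, 0), K = (1, 0), X = (0, 1), B = (2, -2).
1. N lies on line EK with EN:NK = 5:3 ⇒ N = (5/8, 0)
2. G is the intersection of line BX and line KN ⇒ G = (2/3, 0)
G = K + t·(N−K) with t = 8/9, so KG:GN = t:(1−t) = 8/9:1/9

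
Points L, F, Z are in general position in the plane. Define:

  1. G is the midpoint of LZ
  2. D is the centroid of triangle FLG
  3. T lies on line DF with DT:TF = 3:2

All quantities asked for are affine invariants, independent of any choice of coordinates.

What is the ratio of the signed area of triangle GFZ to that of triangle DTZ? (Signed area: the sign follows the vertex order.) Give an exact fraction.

Assign L = (0, 0), F = (1, 0), Z = (0, 1) — the answer is frame-independent, so this choice is without loss of generality.
1. G is the midpoint of LZ ⇒ G = (0, 1/2)
2. D is the centroid of triangle FLG ⇒ D = (1/3, 1/6)
3. T lies on line DF with DT:TF = 3:2 ⇒ T = (11/15, 1/15)
2·[GFZ] = 1/2, 2·[DTZ] = 3/10
[GFZ]:[DTZ] = 1/2:3/10 = 5/3

[GFZ]:[DTZ] = 5/3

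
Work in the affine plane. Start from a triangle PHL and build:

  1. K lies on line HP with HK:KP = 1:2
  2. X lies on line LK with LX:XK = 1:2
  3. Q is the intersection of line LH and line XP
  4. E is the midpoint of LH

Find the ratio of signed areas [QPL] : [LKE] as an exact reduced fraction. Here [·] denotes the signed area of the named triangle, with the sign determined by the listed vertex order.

[QPL]:[LKE] = -3/2

Assign P = (0, 0), H = (1, 0), L = (0, 1) — the answer is frame-independent, so this choice is without loss of generality.
1. K lies on line HP with HK:KP = 1:2 ⇒ K = (2/3, 0)
2. X lies on line LK with LX:XK = 1:2 ⇒ X = (2/9, 2/3)
3. Q is the intersection of line LH and line XP ⇒ Q = (1/4, 3/4)
4. E is the midpoint of LH ⇒ E = (1/2, 1/2)
2·[QPL] = -1/4, 2·[LKE] = 1/6
[QPL]:[LKE] = -1/4:1/6 = -3/2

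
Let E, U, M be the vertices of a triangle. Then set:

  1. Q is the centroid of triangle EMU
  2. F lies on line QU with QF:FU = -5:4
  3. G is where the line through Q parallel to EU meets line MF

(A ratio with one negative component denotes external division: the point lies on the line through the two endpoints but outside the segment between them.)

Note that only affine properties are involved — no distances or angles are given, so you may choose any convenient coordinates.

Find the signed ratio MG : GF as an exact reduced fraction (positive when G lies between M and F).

MG:GF = 2/5

Choose coordinates E = (0, 0), U = (1, 0), M = (0, 1).
1. Q is the centroid of triangle EMU ⇒ Q = (1/3, 1/3)
2. F lies on line QU with QF:FU = -5:4 ⇒ F = (11/3, -4/3)
3. G is where the line through Q parallel to EU meets line MF ⇒ G = (22/21, 1/3)
G = M + t·(F−M) with t = 2/7, so MG:GF = t:(1−t) = 2/7:5/7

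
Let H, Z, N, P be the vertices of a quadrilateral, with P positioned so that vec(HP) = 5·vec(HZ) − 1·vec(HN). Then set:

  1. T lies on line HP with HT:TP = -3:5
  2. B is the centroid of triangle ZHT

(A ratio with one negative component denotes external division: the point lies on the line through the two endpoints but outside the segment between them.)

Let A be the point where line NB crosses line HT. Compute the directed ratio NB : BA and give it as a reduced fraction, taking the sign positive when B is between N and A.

NB:BA = 14

Assign H = (0, 0), Z = (1, 0), N = (0, 1), P = (5, -1) — the answer is frame-independent, so this choice is without loss of generality.
1. T lies on line HP with HT:TP = -3:5 ⇒ T = (-15/2, 3/2)
2. B is the centroid of triangle ZHT ⇒ B = (-13/6, 1/2)
line NB meets HT at A = (-65/28, 13/28)
B = N + t·(A−N) with t = 14/15, so NB:BA = 14/15:1/15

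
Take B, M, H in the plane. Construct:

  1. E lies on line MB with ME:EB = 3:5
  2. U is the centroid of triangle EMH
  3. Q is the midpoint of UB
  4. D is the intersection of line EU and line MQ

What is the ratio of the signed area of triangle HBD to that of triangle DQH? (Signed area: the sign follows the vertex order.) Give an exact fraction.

Assign B = (0, 0), M = (1, 0), H = (0, 1) — the answer is frame-independent, so this choice is without loss of generality.
1. E lies on line MB with ME:EB = 3:5 ⇒ E = (5/8, 0)
2. U is the centroid of triangle EMH ⇒ U = (13/24, 1/3)
3. Q is the midpoint of UB ⇒ Q = (13/48, 1/6)
4. D is the intersection of line EU and line MQ ⇒ D = (53/88, 1/11)
2·[HBD] = 53/88, 2·[DQH] = -45/176
[HBD]:[DQH] = 53/88:-45/176 = -106/45

[HBD]:[DQH] = -106/45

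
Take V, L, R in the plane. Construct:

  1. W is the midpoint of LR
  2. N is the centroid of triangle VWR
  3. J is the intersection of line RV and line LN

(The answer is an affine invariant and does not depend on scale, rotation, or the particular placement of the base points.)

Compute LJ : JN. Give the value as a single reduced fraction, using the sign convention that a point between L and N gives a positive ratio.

Set V = (0, 0), L = (1, 0), R = (0, 1); any affine frame gives the same invariant.
1. W is the midpoint of LR ⇒ W = (1/2, 1/2)
2. N is the centroid of triangle VWR ⇒ N = (1/6, 1/2)
3. J is the intersection of line RV and line LN ⇒ J = (0, 3/5)
J = L + t·(N−L) with t = 6/5, so LJ:JN = t:(1−t) = 6/5:-1/5

LJ:JN = -6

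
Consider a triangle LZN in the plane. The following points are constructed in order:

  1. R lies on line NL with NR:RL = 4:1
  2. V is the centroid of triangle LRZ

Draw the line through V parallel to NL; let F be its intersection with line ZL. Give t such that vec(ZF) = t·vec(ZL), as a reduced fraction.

Assign L = (0, 0), Z = (1, 0), N = (0, 1) — the answer is frame-independent, so this choice is without loss of generality.
1. R lies on line NL with NR:RL = 4:1 ⇒ R = (0, 1/5)
2. V is the centroid of triangle LRZ ⇒ V = (1/3, 1/15)
through V parallel to NL: direction (0, -1); meets ZL at F = (1/3, 0)
F = Z + t·(L−Z) with t = 2/3

t = 2/3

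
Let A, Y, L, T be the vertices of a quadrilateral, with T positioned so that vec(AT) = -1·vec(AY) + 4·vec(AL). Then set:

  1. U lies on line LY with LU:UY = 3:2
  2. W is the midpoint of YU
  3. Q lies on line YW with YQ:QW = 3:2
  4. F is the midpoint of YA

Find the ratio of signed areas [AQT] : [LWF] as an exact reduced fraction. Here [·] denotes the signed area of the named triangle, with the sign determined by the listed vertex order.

Choose coordinates A = (0, 0), Y = (1, 0), L = (0, 1), T = (-1, 4).
1. U lies on line LY with LU:UY = 3:2 ⇒ U = (3/5, 2/5)
2. W is the midpoint of YU ⇒ W = (4/5, 1/5)
3. Q lies on line YW with YQ:QW = 3:2 ⇒ Q = (22/25, 3/25)
4. F is the midpoint of YA ⇒ F = (1/2, 0)
2·[AQT] = 91/25, 2·[LWF] = -2/5
[AQT]:[LWF] = 91/25:-2/5 = -91/10

[AQT]:[LWF] = -91/10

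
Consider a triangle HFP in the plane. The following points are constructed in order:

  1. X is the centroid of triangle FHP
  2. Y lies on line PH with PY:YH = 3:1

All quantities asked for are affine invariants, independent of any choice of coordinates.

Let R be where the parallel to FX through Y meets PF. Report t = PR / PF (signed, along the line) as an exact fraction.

Assign H = (0, 0), F = (1, 0), P = (0, 1) — the answer is frame-independent, so this choice is without loss of generality.
1. X is the centroid of triangle FHP ⇒ X = (1/3, 1/3)
2. Y lies on line PH with PY:YH = 3:1 ⇒ Y = (0, 1/4)
through Y parallel to FX: direction (-2/3, 1/3); meets PF at R = (3/2, -1/2)
R = P + t·(F−P) with t = 3/2

t = 3/2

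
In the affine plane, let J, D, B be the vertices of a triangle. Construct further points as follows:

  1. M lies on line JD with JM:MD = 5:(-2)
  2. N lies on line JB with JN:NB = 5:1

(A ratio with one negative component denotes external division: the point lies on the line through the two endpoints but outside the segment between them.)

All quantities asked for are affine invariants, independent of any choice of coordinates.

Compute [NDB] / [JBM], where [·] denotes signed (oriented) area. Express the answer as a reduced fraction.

Work in coordinates with J = (0, 0), D = (1, 0), B = (0, 1).
1. M lies on line JD with JM:MD = 5:(-2) ⇒ M = (5/3, 0)
2. N lies on line JB with JN:NB = 5:1 ⇒ N = (0, 5/6)
2·[NDB] = 1/6, 2·[JBM] = -5/3
[NDB]:[JBM] = 1/6:-5/3 = -1/10

[NDB]:[JBM] = -1/10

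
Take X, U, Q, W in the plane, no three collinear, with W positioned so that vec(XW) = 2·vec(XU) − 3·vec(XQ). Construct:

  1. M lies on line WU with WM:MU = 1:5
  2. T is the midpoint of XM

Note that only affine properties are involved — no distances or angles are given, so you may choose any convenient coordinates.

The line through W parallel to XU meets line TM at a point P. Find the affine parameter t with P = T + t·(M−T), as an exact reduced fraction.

t = 7/5

Assign X = (0, 0), U = (1, 0), Q = (0, 1), W = (2, -3) — the answer is frame-independent, so this choice is without loss of generality.
1. M lies on line WU with WM:MU = 1:5 ⇒ M = (11/6, -5/2)
2. T is the midpoint of XM ⇒ T = (11/12, -5/4)
through W parallel to XU: direction (1, 0); meets TM at P = (11/5, -3)
P = T + t·(M−T) with t = 7/5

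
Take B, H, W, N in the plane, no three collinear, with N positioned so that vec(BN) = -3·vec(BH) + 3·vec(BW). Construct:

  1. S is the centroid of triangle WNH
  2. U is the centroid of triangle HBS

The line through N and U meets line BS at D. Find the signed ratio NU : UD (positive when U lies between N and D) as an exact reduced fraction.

NU:UD = -11/2

Work in coordinates with B = (0, 0), H = (1, 0), W = (0, 1), N = (-3, 3).
1. S is the centroid of triangle WNH ⇒ S = (-2/3, 4/3)
2. U is the centroid of triangle HBS ⇒ U = (1/9, 4/9)
line NU meets BS at D = (-5/11, 10/11)
U = N + t·(D−N) with t = 11/9, so NU:UD = 11/9:-2/9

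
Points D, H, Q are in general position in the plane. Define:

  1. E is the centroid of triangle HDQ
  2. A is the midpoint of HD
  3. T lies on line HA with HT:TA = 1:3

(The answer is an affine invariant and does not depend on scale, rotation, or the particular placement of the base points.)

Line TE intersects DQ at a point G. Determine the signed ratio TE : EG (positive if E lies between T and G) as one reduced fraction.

TE:EG = 13/8

Work in coordinates with D = (0, 0), H = (1, 0), Q = (0, 1).
1. E is the centroid of triangle HDQ ⇒ E = (1/3, 1/3)
2. A is the midpoint of HD ⇒ A = (1/2, 0)
3. T lies on line HA with HT:TA = 1:3 ⇒ T = (7/8, 0)
line TE meets DQ at G = (0, 7/13)
E = T + t·(G−T) with t = 13/21, so TE:EG = 13/21:8/21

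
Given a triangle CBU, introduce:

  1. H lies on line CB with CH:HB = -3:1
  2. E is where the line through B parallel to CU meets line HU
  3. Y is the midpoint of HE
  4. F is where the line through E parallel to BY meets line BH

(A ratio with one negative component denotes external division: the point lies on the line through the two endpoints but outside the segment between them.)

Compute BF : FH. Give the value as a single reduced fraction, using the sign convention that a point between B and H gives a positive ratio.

BF:FH = -1/2

Work in coordinates with C = (0, 0), B = (1, 0), U = (0, 1).
1. H lies on line CB with CH:HB = -3:1 ⇒ H = (3/2, 0)
2. E is where the line through B parallel to CU meets line HU ⇒ E = (1, 1/3)
3. Y is the midpoint of HE ⇒ Y = (5/4, 1/6)
4. F is where the line through E parallel to BY meets line BH ⇒ F = (1/2, 0)
F = B + t·(H−B) with t = -1, so BF:FH = t:(1−t) = -1:2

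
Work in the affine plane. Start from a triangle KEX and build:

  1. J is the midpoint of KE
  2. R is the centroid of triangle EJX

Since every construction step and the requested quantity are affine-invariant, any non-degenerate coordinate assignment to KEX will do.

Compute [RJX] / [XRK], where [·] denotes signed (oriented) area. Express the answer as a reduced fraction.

Assign K = (0, 0), E = (1, 0), X = (0, 1) — the answer is frame-independent, so this choice is without loss of generality.
1. J is the midpoint of KE ⇒ J = (1/2, 0)
2. R is the centroid of triangle EJX ⇒ R = (1/2, 1/3)
2·[RJX] = -1/6, 2·[XRK] = -1/2
[RJX]:[XRK] = -1/6:-1/2 = 1/3

[RJX]:[XRK] = 1/3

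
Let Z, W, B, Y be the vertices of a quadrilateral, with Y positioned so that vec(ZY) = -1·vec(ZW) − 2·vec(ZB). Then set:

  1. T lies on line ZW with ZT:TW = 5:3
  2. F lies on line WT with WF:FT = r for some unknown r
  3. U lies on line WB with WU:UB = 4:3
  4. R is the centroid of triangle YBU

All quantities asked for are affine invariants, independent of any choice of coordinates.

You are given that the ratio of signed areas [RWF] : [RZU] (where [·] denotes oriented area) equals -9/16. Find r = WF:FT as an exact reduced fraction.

Set Z = (0, 0), W = (1, 0), B = (0, 1), Y = (-1, -2); any affine frame gives the same invariant.
1. T lies on line ZW with ZT:TW = 5:3 ⇒ T = (5/8, 0)
2. With WF:FT = r, write λ = r/(r+1) so F = W + λ·(T−W); F is affine-linear in λ
3. U lies on line WB with WU:UB = 4:3 ⇒ U = (3/7, 4/7)
4. R is the centroid of triangle YBU ⇒ R = (-4/21, -1/7)
Every point depending on F is an affine combination of F and λ-independent points, so each such coordinate is linear in λ; the λ² term in each signed area is a multiple of (T−W)×(T−W) = 0, so 2·[RWF] and 2·[RZU] are each linear in λ. Evaluating at λ=0 and λ=1:
  2·[RWF] = 3/56·λ,   2·[RZU] = 1/21
So [RWF]:[RZU] = (3/56·λ) / (1/21). Setting this equal to -9/16:
  3/56·λ = -9/16·(1/21)  ⇒  λ = -1/2
Then r = λ/(1−λ) = (-1/2)/(3/2) = -1/3. Check: with r = -1/3, F = (19/16, 0) and [RWF]:[RZU] = -9/16 as required.

r = -1/3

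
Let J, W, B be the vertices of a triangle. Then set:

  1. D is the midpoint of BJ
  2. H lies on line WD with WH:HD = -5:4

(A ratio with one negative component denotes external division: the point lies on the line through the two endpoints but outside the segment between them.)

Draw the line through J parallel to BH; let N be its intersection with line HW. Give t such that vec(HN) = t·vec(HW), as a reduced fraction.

Set J = (0, 0), W = (1, 0), B = (0, 1); any affine frame gives the same invariant.
1. D is the midpoint of BJ ⇒ D = (0, 1/2)
2. H lies on line WD with WH:HD = -5:4 ⇒ H = (-4, 5/2)
through J parallel to BH: direction (-4, 3/2); meets HW at N = (4, -3/2)
N = H + t·(W−H) with t = 8/5

t = 8/5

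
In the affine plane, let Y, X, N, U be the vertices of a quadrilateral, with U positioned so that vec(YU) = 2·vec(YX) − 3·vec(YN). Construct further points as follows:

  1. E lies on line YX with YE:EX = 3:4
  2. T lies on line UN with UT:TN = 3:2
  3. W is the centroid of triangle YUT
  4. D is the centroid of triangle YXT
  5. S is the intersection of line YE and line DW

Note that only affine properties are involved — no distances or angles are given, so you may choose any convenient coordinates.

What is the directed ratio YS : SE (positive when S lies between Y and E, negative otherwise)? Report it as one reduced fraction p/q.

YS:SE = -56/11

Set Y = (0, 0), X = (1, 0), N = (0, 1), U = (2, -3); any affine frame gives the same invariant.
1. E lies on line YX with YE:EX = 3:4 ⇒ E = (3/7, 0)
2. T lies on line UN with UT:TN = 3:2 ⇒ T = (4/5, -3/5)
3. W is the centroid of triangle YUT ⇒ W = (14/15, -6/5)
4. D is the centroid of triangle YXT ⇒ D = (3/5, -1/5)
5. S is the intersection of line YE and line DW ⇒ S = (8/15, 0)
S = Y + t·(E−Y) with t = 56/45, so YS:SE = t:(1−t) = 56/45:-11/45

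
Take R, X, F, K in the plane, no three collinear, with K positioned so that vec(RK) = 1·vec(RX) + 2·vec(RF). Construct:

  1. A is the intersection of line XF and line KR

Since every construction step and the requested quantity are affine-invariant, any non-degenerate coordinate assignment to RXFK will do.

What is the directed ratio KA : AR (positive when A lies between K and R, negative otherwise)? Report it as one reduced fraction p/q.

Work in coordinates with R = (0, 0), X = (1, 0), F = (0, 1), K = (1, 2).
1. A is the intersection of line XF and line KR ⇒ A = (1/3, 2/3)
A = K + t·(R−K) with t = 2/3, so KA:AR = t:(1−t) = 2/3:1/3

KA:AR = 2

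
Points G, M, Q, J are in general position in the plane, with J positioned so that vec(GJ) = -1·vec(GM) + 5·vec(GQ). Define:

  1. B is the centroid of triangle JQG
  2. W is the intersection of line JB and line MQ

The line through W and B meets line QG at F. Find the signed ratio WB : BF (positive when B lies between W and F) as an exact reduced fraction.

Work in coordinates with G = (0, 0), M = (1, 0), Q = (0, 1), J = (-1, 5).
1. B is the centroid of triangle JQG ⇒ B = (-1/3, 2)
2. W is the intersection of line JB and line MQ ⇒ W = (-1/7, 8/7)
line WB meets QG at F = (0, 1/2)
B = W + t·(F−W) with t = -4/3, so WB:BF = -4/3:7/3

WB:BF = -4/7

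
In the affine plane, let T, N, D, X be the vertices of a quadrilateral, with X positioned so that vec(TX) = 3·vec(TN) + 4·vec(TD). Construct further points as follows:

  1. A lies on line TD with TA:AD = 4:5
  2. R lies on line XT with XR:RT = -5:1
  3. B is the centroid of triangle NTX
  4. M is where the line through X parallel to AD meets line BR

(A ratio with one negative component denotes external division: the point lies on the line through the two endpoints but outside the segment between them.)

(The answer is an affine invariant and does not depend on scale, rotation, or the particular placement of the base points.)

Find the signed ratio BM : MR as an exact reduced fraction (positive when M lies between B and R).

BM:MR = -4/9

Assign T = (0, 0), N = (1, 0), D = (0, 1), X = (3, 4) — the answer is frame-independent, so this choice is without loss of generality.
1. A lies on line TD with TA:AD = 4:5 ⇒ A = (0, 4/9)
2. R lies on line XT with XR:RT = -5:1 ⇒ R = (-3/4, -1)
3. B is the centroid of triangle NTX ⇒ B = (4/3, 4/3)
4. M is where the line through X parallel to AD meets line BR ⇒ M = (3, 16/5)
M = B + t·(R−B) with t = -4/5, so BM:MR = t:(1−t) = -4/5:9/5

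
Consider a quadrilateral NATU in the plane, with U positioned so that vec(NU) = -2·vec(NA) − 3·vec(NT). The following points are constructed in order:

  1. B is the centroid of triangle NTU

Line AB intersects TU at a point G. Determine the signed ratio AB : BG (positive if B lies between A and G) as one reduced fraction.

AB:BG = 8

Assign N = (0, 0), A = (1, 0), T = (0, 1), U = (-2, -3) — the answer is frame-independent, so this choice is without loss of generality.
1. B is the centroid of triangle NTU ⇒ B = (-2/3, -2/3)
line AB meets TU at G = (-7/8, -3/4)
B = A + t·(G−A) with t = 8/9, so AB:BG = 8/9:1/9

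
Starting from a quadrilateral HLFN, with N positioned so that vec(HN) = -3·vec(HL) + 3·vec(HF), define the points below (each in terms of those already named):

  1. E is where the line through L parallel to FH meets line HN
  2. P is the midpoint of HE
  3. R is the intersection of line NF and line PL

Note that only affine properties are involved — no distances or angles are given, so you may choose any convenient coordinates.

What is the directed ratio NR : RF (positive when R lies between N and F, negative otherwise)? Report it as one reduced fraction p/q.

Set H = (0, 0), L = (1, 0), F = (0, 1), N = (-3, 3); any affine frame gives the same invariant.
1. E is where the line through L parallel to FH meets line HN ⇒ E = (1, -1)
2. P is the midpoint of HE ⇒ P = (1/2, -1/2)
3. R is the intersection of line NF and line PL ⇒ R = (6/5, 1/5)
R = N + t·(F−N) with t = 7/5, so NR:RF = t:(1−t) = 7/5:-2/5

NR:RF = -7/2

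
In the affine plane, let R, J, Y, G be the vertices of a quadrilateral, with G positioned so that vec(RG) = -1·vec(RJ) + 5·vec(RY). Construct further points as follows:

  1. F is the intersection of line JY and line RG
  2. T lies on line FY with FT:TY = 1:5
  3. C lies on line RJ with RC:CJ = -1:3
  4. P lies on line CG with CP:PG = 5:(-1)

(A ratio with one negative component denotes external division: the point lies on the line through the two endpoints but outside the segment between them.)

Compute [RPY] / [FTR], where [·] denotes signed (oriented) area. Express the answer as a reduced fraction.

[RPY]:[FTR] = 27

Choose coordinates R = (0, 0), J = (1, 0), Y = (0, 1), G = (-1, 5).
1. F is the intersection of line JY and line RG ⇒ F = (-1/4, 5/4)
2. T lies on line FY with FT:TY = 1:5 ⇒ T = (-5/24, 29/24)
3. C lies on line RJ with RC:CJ = -1:3 ⇒ C = (-1/2, 0)
4. P lies on line CG with CP:PG = 5:(-1) ⇒ P = (-9/8, 25/4)
2·[RPY] = -9/8, 2·[FTR] = -1/24
[RPY]:[FTR] = -9/8:-1/24 = 27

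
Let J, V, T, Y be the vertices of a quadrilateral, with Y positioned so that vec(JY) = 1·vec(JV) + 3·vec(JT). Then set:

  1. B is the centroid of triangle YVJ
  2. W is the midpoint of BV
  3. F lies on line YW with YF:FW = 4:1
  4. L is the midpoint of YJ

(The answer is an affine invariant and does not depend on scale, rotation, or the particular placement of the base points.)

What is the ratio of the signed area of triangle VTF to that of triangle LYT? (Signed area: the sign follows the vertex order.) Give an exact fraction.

[VTF]:[LYT] = -26/15

Set J = (0, 0), V = (1, 0), T = (0, 1), Y = (1, 3); any affine frame gives the same invariant.
1. B is the centroid of triangle YVJ ⇒ B = (2/3, 1)
2. W is the midpoint of BV ⇒ W = (5/6, 1/2)
3. F lies on line YW with YF:FW = 4:1 ⇒ F = (13/15, 1)
4. L is the midpoint of YJ ⇒ L = (1/2, 3/2)
2·[VTF] = -13/15, 2·[LYT] = 1/2
[VTF]:[LYT] = -13/15:1/2 = -26/15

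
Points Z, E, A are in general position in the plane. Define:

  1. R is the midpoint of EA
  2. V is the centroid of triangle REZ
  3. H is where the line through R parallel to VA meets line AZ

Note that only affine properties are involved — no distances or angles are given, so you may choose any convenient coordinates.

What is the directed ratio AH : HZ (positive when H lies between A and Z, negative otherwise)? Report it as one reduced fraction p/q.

AH:HZ = -1/4

Choose coordinates Z = (0, 0), E = (1, 0), A = (0, 1).
1. R is the midpoint of EA ⇒ R = (1/2, 1/2)
2. V is the centroid of triangle REZ ⇒ V = (1/2, 1/6)
3. H is where the line through R parallel to VA meets line AZ ⇒ H = (0, 4/3)
H = A + t·(Z−A) with t = -1/3, so AH:HZ = t:(1−t) = -1/3:4/3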